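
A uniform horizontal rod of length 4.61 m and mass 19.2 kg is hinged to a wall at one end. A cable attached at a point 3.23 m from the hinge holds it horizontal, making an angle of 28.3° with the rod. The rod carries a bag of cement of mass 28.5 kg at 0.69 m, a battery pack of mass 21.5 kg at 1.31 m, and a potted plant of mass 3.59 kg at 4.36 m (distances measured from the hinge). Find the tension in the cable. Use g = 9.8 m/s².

T ≈ 690 N

Choose the hinge as the axis so the unknown hinge reaction has zero arm there.
Beam weight: 19.2 × 9.8 = 188.2 N down at 2.305 m → arm 2.305 m, τ = 188.2 × 2.305 = 433.8 N·m clockwise.
Bag of cement: 28.5 × 9.8 = 279.3 N down at 0.69 m → arm 0.69 m, τ = 279.3 × 0.69 = 192.7 N·m clockwise.
Battery pack: 21.5 × 9.8 = 210.7 N down at 1.31 m → arm 1.31 m, τ = 210.7 × 1.31 = 276 N·m clockwise.
Potted plant: 3.59 × 9.8 = 35.18 N down at 4.36 m → arm 4.36 m, τ = 35.18 × 4.36 = 153.4 N·m clockwise.
Total clockwise load moment = 1056 N·m.
The cable tension T acts at 3.23 m; only its component perpendicular to the rod, T sinθ, produces torque. sin 28.3° = 0.4741.
Setting net torque to zero: T × 3.23 × 0.4741 = 1056 → T = 1056 / 1.531 = 690 N.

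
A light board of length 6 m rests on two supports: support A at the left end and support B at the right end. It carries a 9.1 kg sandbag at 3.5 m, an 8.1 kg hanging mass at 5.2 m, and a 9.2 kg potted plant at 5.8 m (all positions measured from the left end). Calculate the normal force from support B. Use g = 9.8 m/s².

Choose support A as the axis so its reaction then has zero moment arm.
Sandbag: 9.1 × 9.8 = 89.18 N down at 3.5 m → arm 3.5 m, τ = 89.18 × 3.5 = 312.1 N·m clockwise.
Hanging mass: 8.1 × 9.8 = 79.38 N down at 5.2 m → arm 5.2 m, τ = 79.38 × 5.2 = 412.8 N·m clockwise.
Potted plant: 9.2 × 9.8 = 90.16 N down at 5.8 m → arm 5.8 m, τ = 90.16 × 5.8 = 522.9 N·m clockwise.
Net load moment about support A = 1248 N·m clockwise.
Reaction R at support B is upward at 6 m, arm 6 m → moment R × 6 counterclockwise.
Setting net torque to zero: R × 6 = 1248 → R = 208 N.

R_B ≈ 208 N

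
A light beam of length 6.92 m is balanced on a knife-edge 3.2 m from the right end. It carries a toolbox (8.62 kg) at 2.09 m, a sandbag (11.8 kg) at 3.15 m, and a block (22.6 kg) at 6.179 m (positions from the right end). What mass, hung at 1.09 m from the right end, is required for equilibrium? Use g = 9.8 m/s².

m ≈ 27.1 kg

Sum moments about the knife-edge (at 3.2 m from the right end) (the support reaction has zero arm there).
Toolbox: 8.62 × 9.8 = 84.48 N down at 2.09 m → arm 1.11 m, τ = 84.48 × 1.11 = 93.77 N·m clockwise.
Sandbag: 11.8 × 9.8 = 115.6 N down at 3.15 m → arm 0.05 m, τ = 115.6 × 0.05 = 5.78 N·m clockwise.
Block: 22.6 × 9.8 = 221.5 N down at 6.179 m → arm 2.979 m, τ = 221.5 × 2.979 = 659.8 N·m counterclockwise.
Net moment of known loads = 560.2 N·m counterclockwise.
An unknown mass m at 1.09 m has arm 2.11 m; its moment is m·g·2.11 clockwise.
Setting net torque to zero: m × 9.8 × 2.11 = 560.2 → m = 560.2 / (9.8 × 2.11) = 27.1 kg.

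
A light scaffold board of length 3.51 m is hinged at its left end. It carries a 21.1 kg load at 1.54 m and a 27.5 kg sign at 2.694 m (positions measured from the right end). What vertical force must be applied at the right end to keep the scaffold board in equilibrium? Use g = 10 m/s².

About the left end:
Load: 21.1 × 10 = 211 N down at 1.54 m → arm 1.97 m, τ = 211 × 1.97 = 415.7 N·m clockwise.
Sign: 27.5 × 10 = 275 N down at 2.694 m → arm 0.816 m, τ = 275 × 0.816 = 224.4 N·m clockwise.
Net moment of the loads = 640.1 N·m clockwise.
The upward force F acts at the right end, arm 3.51 m, giving F × 3.51 counterclockwise.
For rotational equilibrium, F × 3.51 = 640.1, so F = 640.1 / 3.51 = 182 N.

F ≈ 182 N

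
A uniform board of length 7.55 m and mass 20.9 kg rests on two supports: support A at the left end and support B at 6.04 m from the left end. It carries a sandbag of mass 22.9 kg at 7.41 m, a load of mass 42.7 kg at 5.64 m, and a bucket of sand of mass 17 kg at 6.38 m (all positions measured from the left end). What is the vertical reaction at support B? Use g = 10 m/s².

R_B ≈ 990 N

Sum moments about support A (its reaction then has zero moment arm).
Beam weight: 20.9 × 10 = 209 N down at 3.775 m → arm 3.775 m, τ = 209 × 3.775 = 789 N·m clockwise.
Sandbag: 22.9 × 10 = 229 N down at 7.41 m → arm 7.41 m, τ = 229 × 7.41 = 1697 N·m clockwise.
Load: 42.7 × 10 = 427 N down at 5.64 m → arm 5.64 m, τ = 427 × 5.64 = 2408 N·m clockwise.
Bucket of sand: 17 × 10 = 170 N down at 6.38 m → arm 6.38 m, τ = 170 × 6.38 = 1085 N·m clockwise.
Net load moment about support A = 5979 N·m clockwise.
Reaction R at support B is upward at 6.04 m, arm 6.04 m → moment R × 6.04 counterclockwise.
Στ = 0 ⇒ R × 6.04 = 5979 ⇒ R = 990 N.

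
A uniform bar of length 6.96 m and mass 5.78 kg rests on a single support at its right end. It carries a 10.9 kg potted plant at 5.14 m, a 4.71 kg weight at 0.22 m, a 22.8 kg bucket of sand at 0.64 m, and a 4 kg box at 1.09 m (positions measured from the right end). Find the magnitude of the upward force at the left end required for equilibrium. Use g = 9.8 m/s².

F ≈ 135 N

Take moments about the right end.
Beam weight: 5.78 × 9.8 = 56.64 N down at 3.48 m → arm 3.48 m, τ = 56.64 × 3.48 = 197.1 N·m counterclockwise.
Potted plant: 10.9 × 9.8 = 106.8 N down at 5.14 m → arm 5.14 m, τ = 106.8 × 5.14 = 549 N·m counterclockwise.
Weight: 4.71 × 9.8 = 46.16 N down at 0.22 m → arm 0.22 m, τ = 46.16 × 0.22 = 10.16 N·m counterclockwise.
Bucket of sand: 22.8 × 9.8 = 223.4 N down at 0.64 m → arm 0.64 m, τ = 223.4 × 0.64 = 143 N·m counterclockwise.
Box: 4 × 9.8 = 39.2 N down at 1.09 m → arm 1.09 m, τ = 39.2 × 1.09 = 42.73 N·m counterclockwise.
Net moment of the loads = 942 N·m counterclockwise.
The upward force F acts at the left end, arm 6.96 m, giving F × 6.96 clockwise.
Στ = 0 ⇒ F × 6.96 = 942 ⇒ F = 942 / 6.96 = 135 N.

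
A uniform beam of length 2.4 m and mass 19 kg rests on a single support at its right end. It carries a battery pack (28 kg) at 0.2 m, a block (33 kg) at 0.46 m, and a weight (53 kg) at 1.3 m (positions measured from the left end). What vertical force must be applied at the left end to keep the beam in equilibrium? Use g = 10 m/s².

Sum moments about the right end (the unknown pivot reaction has zero arm there).
Beam weight: 19 × 10 = 190 N down at 1.2 m → arm 1.2 m, τ = 190 × 1.2 = 228 N·m counterclockwise.
Battery pack: 28 × 10 = 280 N down at 0.2 m → arm 2.2 m, τ = 280 × 2.2 = 616 N·m counterclockwise.
Block: 33 × 10 = 330 N down at 0.46 m → arm 1.94 m, τ = 330 × 1.94 = 640.2 N·m counterclockwise.
Weight: 53 × 10 = 530 N down at 1.3 m → arm 1.1 m, τ = 530 × 1.1 = 583 N·m counterclockwise.
Net moment of the loads = 2067 N·m counterclockwise.
The upward force F acts at the left end, arm 2.4 m, giving F × 2.4 clockwise.
Στ = 0 ⇒ F × 2.4 = 2067 ⇒ F = 2067 / 2.4 = 861 N.

F ≈ 861 N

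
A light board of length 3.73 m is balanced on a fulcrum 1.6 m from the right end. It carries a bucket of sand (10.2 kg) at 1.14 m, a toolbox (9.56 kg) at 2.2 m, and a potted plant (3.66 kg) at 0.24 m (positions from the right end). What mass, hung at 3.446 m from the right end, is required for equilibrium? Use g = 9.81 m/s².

m ≈ 2.13 kg

Choose the fulcrum (at 1.6 m from the right end) as the axis so the support reaction has zero arm there.
Bucket of sand: 10.2 × 9.81 = 100.1 N down at 1.14 m → arm 0.46 m, τ = 100.1 × 0.46 = 46.05 N·m clockwise.
Toolbox: 9.56 × 9.81 = 93.78 N down at 2.2 m → arm 0.6 m, τ = 93.78 × 0.6 = 56.27 N·m counterclockwise.
Potted plant: 3.66 × 9.81 = 35.9 N down at 0.24 m → arm 1.36 m, τ = 35.9 × 1.36 = 48.82 N·m clockwise.
Net moment of known loads = 38.6 N·m clockwise.
An unknown mass m at 3.446 m has arm 1.846 m; its moment is m·g·1.846 counterclockwise.
Balancing moments: m × 9.81 × 1.846 = 38.6, giving m = 38.6 / (9.81 × 1.846) = 2.13 kg.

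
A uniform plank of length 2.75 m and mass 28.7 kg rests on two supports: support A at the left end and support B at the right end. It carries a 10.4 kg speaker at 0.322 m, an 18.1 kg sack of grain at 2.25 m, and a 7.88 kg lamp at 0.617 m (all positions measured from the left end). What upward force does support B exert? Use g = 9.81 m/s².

Sum moments about support A (its reaction then has zero moment arm).
Beam weight: 28.7 × 9.81 = 281.5 N down at 1.375 m → arm 1.375 m, τ = 281.5 × 1.375 = 387.1 N·m clockwise.
Speaker: 10.4 × 9.81 = 102 N down at 0.322 m → arm 0.322 m, τ = 102 × 0.322 = 32.84 N·m clockwise.
Sack of grain: 18.1 × 9.81 = 177.6 N down at 2.25 m → arm 2.25 m, τ = 177.6 × 2.25 = 399.6 N·m clockwise.
Lamp: 7.88 × 9.81 = 77.3 N down at 0.617 m → arm 0.617 m, τ = 77.3 × 0.617 = 47.69 N·m clockwise.
Net load moment about support A = 867.2 N·m clockwise.
Reaction R at support B is upward at 2.75 m, arm 2.75 m → moment R × 2.75 counterclockwise.
Στ = 0 ⇒ R × 2.75 = 867.2 ⇒ R = 315 N.

R_B ≈ 315 N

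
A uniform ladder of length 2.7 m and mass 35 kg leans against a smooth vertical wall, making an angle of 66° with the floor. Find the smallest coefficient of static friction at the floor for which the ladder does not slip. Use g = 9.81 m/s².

μ_min ≈ 0.223

Taking torques about the foot of the ladder:
Ladder weight 35×9.81 = 343.4 N acts at 1.35 m along the ladder; its horizontal arm is 1.35·cos66° = 0.5491 m → τ = 188.6 N·m clockwise.
Wall normal N acts horizontally at the top; its moment arm is the height L sinθ = 2.7·sin66° = 2.467 m, counterclockwise.
For rotational equilibrium, N × 2.467 = 188.6, so N = 76.45 N.
ΣFx = 0 ⇒ f = N_wall = 76.45 N. ΣFy = 0 ⇒ N_floor = 343.4 N.
μ_min = f / N_floor = 76.45 / 343.4 = 0.223.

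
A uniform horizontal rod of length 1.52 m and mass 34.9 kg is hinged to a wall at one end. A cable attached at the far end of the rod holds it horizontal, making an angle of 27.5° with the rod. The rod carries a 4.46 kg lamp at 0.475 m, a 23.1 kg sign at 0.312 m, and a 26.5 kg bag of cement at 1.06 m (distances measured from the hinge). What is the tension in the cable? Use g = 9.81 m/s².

T ≈ 894 N

Choose the hinge as the axis so the unknown hinge reaction has zero arm there.
Beam weight: 34.9 × 9.81 = 342.4 N down at 0.76 m → arm 0.76 m, τ = 342.4 × 0.76 = 260.2 N·m clockwise.
Lamp: 4.46 × 9.81 = 43.75 N down at 0.475 m → arm 0.475 m, τ = 43.75 × 0.475 = 20.78 N·m clockwise.
Sign: 23.1 × 9.81 = 226.6 N down at 0.312 m → arm 0.312 m, τ = 226.6 × 0.312 = 70.7 N·m clockwise.
Bag of cement: 26.5 × 9.81 = 260 N down at 1.06 m → arm 1.06 m, τ = 260 × 1.06 = 275.6 N·m clockwise.
Total clockwise load moment = 627.3 N·m.
The cable tension T acts at 1.52 m; only its component perpendicular to the rod, T sinθ, produces torque. sin 27.5° = 0.4617.
Balancing moments: T × 1.52 × 0.4617 = 627.3, giving T = 627.3 / 0.7018 = 894 N.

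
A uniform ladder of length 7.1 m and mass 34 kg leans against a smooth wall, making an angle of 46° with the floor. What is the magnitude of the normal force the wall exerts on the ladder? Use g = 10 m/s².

Taking torques about the foot of the ladder:
Ladder weight 34×10 = 340 N acts at 3.55 m along the ladder; its horizontal arm is 3.55·cos46° = 2.466 m → τ = 838.4 N·m clockwise.
Wall normal N acts horizontally at the top; its moment arm is the height L sinθ = 7.1·sin46° = 5.107 m, counterclockwise.
Setting net torque to zero: N × 5.107 = 838.4 → N = 164 N.

N_wall ≈ 164 N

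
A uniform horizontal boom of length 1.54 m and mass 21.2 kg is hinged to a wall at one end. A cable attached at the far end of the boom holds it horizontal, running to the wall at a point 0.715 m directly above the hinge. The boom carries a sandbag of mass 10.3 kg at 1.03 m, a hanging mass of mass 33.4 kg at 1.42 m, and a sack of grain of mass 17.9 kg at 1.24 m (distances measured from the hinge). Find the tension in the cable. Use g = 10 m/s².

T ≈ 1490 N

Taking torques about the hinge:
Beam weight: 21.2 × 10 = 212 N down at 0.77 m → arm 0.77 m, τ = 212 × 0.77 = 163.2 N·m clockwise.
Sandbag: 10.3 × 10 = 103 N down at 1.03 m → arm 1.03 m, τ = 103 × 1.03 = 106.1 N·m clockwise.
Hanging mass: 33.4 × 10 = 334 N down at 1.42 m → arm 1.42 m, τ = 334 × 1.42 = 474.3 N·m clockwise.
Sack of grain: 17.9 × 10 = 179 N down at 1.24 m → arm 1.24 m, τ = 179 × 1.24 = 222 N·m clockwise.
Total clockwise load moment = 965.6 N·m.
The cable tension T acts at 1.54 m; only its component perpendicular to the boom, T sinθ, produces torque. sinθ = h/√(h²+d²) = 0.715/√(0.715²+1.54²) = 0.4211.
For rotational equilibrium, T × 1.54 × 0.4211 = 965.6, so T = 965.6 / 0.6485 = 1490 N.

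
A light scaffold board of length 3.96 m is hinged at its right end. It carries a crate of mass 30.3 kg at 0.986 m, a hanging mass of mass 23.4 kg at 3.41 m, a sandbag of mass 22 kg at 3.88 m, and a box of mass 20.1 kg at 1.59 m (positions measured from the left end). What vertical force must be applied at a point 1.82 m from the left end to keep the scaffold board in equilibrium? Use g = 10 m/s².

Choose the right end as the axis so the unknown pivot reaction has zero arm there.
Crate: 30.3 × 10 = 303 N down at 0.986 m → arm 2.974 m, τ = 303 × 2.974 = 901.1 N·m counterclockwise.
Hanging mass: 23.4 × 10 = 234 N down at 3.41 m → arm 0.55 m, τ = 234 × 0.55 = 128.7 N·m counterclockwise.
Sandbag: 22 × 10 = 220 N down at 3.88 m → arm 0.08 m, τ = 220 × 0.08 = 17.6 N·m counterclockwise.
Box: 20.1 × 10 = 201 N down at 1.59 m → arm 2.37 m, τ = 201 × 2.37 = 476.4 N·m counterclockwise.
Net moment of the loads = 1524 N·m counterclockwise.
The upward force F acts at a point 1.82 m from the left end, arm 2.14 m, giving F × 2.14 clockwise.
Στ = 0 ⇒ F × 2.14 = 1524 ⇒ F = 1524 / 2.14 = 712 N.

F ≈ 712 N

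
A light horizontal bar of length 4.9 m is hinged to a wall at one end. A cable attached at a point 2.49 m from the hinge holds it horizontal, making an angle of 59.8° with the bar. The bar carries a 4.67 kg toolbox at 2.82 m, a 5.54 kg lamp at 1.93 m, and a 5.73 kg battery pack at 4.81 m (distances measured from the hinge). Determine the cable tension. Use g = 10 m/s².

T ≈ 239 N

About the hinge:
Toolbox: 4.67 × 10 = 46.7 N down at 2.82 m → arm 2.82 m, τ = 46.7 × 2.82 = 131.7 N·m clockwise.
Lamp: 5.54 × 10 = 55.4 N down at 1.93 m → arm 1.93 m, τ = 55.4 × 1.93 = 106.9 N·m clockwise.
Battery pack: 5.73 × 10 = 57.3 N down at 4.81 m → arm 4.81 m, τ = 57.3 × 4.81 = 275.6 N·m clockwise.
Total clockwise load moment = 514.2 N·m.
The cable tension T acts at 2.49 m; only its component perpendicular to the bar, T sinθ, produces torque. sin 59.8° = 0.8643.
For rotational equilibrium, T × 2.49 × 0.8643 = 514.2, so T = 514.2 / 2.152 = 239 N.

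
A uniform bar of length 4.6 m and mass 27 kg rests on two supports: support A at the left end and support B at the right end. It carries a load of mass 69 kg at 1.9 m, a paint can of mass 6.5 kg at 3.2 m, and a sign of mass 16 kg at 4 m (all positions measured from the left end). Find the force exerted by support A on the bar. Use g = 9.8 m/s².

R_A ≈ 569 N

About support B:
Beam weight: 27 × 9.8 = 264.6 N down at 2.3 m → arm 2.3 m, τ = 264.6 × 2.3 = 608.6 N·m counterclockwise.
Load: 69 × 9.8 = 676.2 N down at 1.9 m → arm 2.7 m, τ = 676.2 × 2.7 = 1826 N·m counterclockwise.
Paint can: 6.5 × 9.8 = 63.7 N down at 3.2 m → arm 1.4 m, τ = 63.7 × 1.4 = 89.18 N·m counterclockwise.
Sign: 16 × 9.8 = 156.8 N down at 4 m → arm 0.6 m, τ = 156.8 × 0.6 = 94.08 N·m counterclockwise.
Net load moment about support B = 2618 N·m counterclockwise.
Reaction R at support A is upward at 0 m, arm 4.6 m → moment R × 4.6 clockwise.
Balancing moments: R × 4.6 = 2618, giving R = 569 N.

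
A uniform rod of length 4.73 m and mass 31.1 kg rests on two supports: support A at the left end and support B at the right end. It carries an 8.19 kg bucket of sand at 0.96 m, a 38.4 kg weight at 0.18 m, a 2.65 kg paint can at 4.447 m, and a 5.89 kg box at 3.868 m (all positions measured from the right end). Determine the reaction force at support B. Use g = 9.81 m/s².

Sum moments about support A (its reaction then has zero moment arm).
Beam weight: 31.1 × 9.81 = 305.1 N down at 2.365 m → arm 2.365 m, τ = 305.1 × 2.365 = 721.6 N·m clockwise.
Bucket of sand: 8.19 × 9.81 = 80.34 N down at 0.96 m → arm 3.77 m, τ = 80.34 × 3.77 = 302.9 N·m clockwise.
Weight: 38.4 × 9.81 = 376.7 N down at 0.18 m → arm 4.55 m, τ = 376.7 × 4.55 = 1714 N·m clockwise.
Paint can: 2.65 × 9.81 = 26 N down at 4.447 m → arm 0.283 m, τ = 26 × 0.283 = 7.358 N·m clockwise.
Box: 5.89 × 9.81 = 57.78 N down at 3.868 m → arm 0.862 m, τ = 57.78 × 0.862 = 49.81 N·m clockwise.
Net load moment about support A = 2796 N·m clockwise.
Reaction R at support B is upward at 0 m, arm 4.73 m → moment R × 4.73 counterclockwise.
Balancing moments: R × 4.73 = 2796, giving R = 591 N.

R_B ≈ 591 N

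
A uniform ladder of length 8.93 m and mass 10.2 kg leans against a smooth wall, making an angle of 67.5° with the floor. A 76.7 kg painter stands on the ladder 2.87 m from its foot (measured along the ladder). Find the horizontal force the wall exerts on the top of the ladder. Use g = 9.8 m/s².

Taking torques about the foot of the ladder:
Ladder weight 10.2×9.8 = 99.96 N acts at 4.465 m along the ladder; its horizontal arm is 4.465·cos67.5° = 1.709 m → τ = 170.8 N·m clockwise.
Painter: 76.7×9.8 = 751.7 N at 2.87 m → arm 1.098 m → τ = 825.4 N·m clockwise.
Wall normal N acts horizontally at the top; its moment arm is the height L sinθ = 8.93·sin67.5° = 8.25 m, counterclockwise.
Setting net torque to zero: N × 8.25 = 996.2 → N = 121 N.

N_wall ≈ 121 N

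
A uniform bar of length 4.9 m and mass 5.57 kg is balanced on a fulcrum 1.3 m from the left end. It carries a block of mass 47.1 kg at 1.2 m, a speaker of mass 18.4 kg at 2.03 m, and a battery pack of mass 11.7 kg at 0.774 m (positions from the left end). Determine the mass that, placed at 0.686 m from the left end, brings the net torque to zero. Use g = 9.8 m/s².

Taking torques about the fulcrum (at 1.3 m from the left end):
Beam weight: 5.57 × 9.8 = 54.59 N down at 2.45 m → arm 1.15 m, τ = 54.59 × 1.15 = 62.78 N·m clockwise.
Block: 47.1 × 9.8 = 461.6 N down at 1.2 m → arm 0.1 m, τ = 461.6 × 0.1 = 46.16 N·m counterclockwise.
Speaker: 18.4 × 9.8 = 180.3 N down at 2.03 m → arm 0.73 m, τ = 180.3 × 0.73 = 131.6 N·m clockwise.
Battery pack: 11.7 × 9.8 = 114.7 N down at 0.774 m → arm 0.526 m, τ = 114.7 × 0.526 = 60.33 N·m counterclockwise.
Net moment of known loads = 87.89 N·m clockwise.
An unknown mass m at 0.686 m has arm 0.614 m; its moment is m·g·0.614 counterclockwise.
Balancing moments: m × 9.8 × 0.614 = 87.89, giving m = 87.89 / (9.8 × 0.614) = 14.6 kg.

m ≈ 14.6 kg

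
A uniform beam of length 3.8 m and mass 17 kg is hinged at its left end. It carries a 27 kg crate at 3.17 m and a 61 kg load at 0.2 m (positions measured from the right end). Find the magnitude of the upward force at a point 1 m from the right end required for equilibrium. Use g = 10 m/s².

Take moments about the left end.
Beam weight: 17 × 10 = 170 N down at 1.9 m → arm 1.9 m, τ = 170 × 1.9 = 323 N·m clockwise.
Crate: 27 × 10 = 270 N down at 3.17 m → arm 0.63 m, τ = 270 × 0.63 = 170.1 N·m clockwise.
Load: 61 × 10 = 610 N down at 0.2 m → arm 3.6 m, τ = 610 × 3.6 = 2196 N·m clockwise.
Net moment of the loads = 2689 N·m clockwise.
The upward force F acts at a point 1 m from the right end, arm 2.8 m, giving F × 2.8 counterclockwise.
For rotational equilibrium, F × 2.8 = 2689, so F = 2689 / 2.8 = 960 N.

F ≈ 960 N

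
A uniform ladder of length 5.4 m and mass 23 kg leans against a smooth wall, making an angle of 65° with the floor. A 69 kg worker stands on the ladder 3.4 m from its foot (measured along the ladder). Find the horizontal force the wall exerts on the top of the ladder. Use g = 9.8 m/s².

About the foot of the ladder:
Ladder weight 23×9.8 = 225.4 N acts at 2.7 m along the ladder; its horizontal arm is 2.7·cos65° = 1.141 m → τ = 257.2 N·m clockwise.
Worker: 69×9.8 = 676.2 N at 3.4 m → arm 1.437 m → τ = 971.7 N·m clockwise.
Wall normal N acts horizontally at the top; its moment arm is the height L sinθ = 5.4·sin65° = 4.894 m, counterclockwise.
Setting net torque to zero: N × 4.894 = 1229 → N = 251 N.

N_wall ≈ 251 N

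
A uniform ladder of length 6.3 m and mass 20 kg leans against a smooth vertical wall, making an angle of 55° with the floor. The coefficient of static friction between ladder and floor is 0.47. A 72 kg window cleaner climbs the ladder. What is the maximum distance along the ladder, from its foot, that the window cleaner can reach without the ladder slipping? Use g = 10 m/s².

Taking torques about the foot of the ladder:
Ladder weight 20×10 = 200 N acts at 3.15 m along the ladder; its horizontal arm is 3.15·cos55° = 1.807 m → τ = 361.4 N·m clockwise.
Window cleaner weight 72×10 = 720 N at distance d → arm d·cos55° → τ = 720·d·0.5736 clockwise.
Wall normal N at the top has arm L sinθ = 5.161 m counterclockwise, so Στ = 0 gives N·5.161 = 361.4 + 413·d.
ΣFy = 0 ⇒ N_floor = 920 N, so the maximum friction is μ_s·N_floor = 0.47×920 = 432.4 N. ΣFx = 0 ⇒ N_wall = f, so at the slipping point N = 432.4 N.
Substituting: 432.4×5.161 = 361.4 + 413·d ⇒ d = (2232 − 361.4) / 413 = 4.53 m.

d ≈ 4.53 m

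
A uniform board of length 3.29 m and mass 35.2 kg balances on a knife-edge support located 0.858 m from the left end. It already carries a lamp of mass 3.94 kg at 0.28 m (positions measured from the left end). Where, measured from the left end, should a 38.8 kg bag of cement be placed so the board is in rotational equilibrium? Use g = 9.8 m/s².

Take moments about the knife-edge support (at 0.858 m from the left end).
Beam weight: 35.2 × 9.8 = 345 N down at 1.645 m → arm 0.787 m, τ = 345 × 0.787 = 271.5 N·m clockwise.
Lamp: 3.94 × 9.8 = 38.61 N down at 0.28 m → arm 0.578 m, τ = 38.61 × 0.578 = 22.32 N·m counterclockwise.
Net moment of existing loads = 249.2 N·m clockwise.
The bag of cement weighs 38.8 × 9.8 = 380.2 N and must supply an equal counterclockwise moment, so its lever arm about the knife-edge support is 249.2 / 380.2 = 0.655 m.
That puts it at 0.858 − 0.655 = 0.203 m from the left end.

x ≈ 0.203 m from the left end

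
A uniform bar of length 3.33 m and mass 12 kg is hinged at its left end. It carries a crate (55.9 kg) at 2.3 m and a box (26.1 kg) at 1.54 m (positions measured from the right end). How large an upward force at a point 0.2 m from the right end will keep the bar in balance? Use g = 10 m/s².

F ≈ 397 N

About the left end:
Beam weight: 12 × 10 = 120 N down at 1.665 m → arm 1.665 m, τ = 120 × 1.665 = 199.8 N·m clockwise.
Crate: 55.9 × 10 = 559 N down at 2.3 m → arm 1.03 m, τ = 559 × 1.03 = 575.8 N·m clockwise.
Box: 26.1 × 10 = 261 N down at 1.54 m → arm 1.79 m, τ = 261 × 1.79 = 467.2 N·m clockwise.
Net moment of the loads = 1243 N·m clockwise.
The upward force F acts at a point 0.2 m from the right end, arm 3.13 m, giving F × 3.13 counterclockwise.
Balancing moments: F × 3.13 = 1243, giving F = 1243 / 3.13 = 397 N.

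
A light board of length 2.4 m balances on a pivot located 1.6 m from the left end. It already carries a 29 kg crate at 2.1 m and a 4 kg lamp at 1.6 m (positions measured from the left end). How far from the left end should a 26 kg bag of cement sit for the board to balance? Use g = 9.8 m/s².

x ≈ 1.04 m from the left end

Taking torques about the pivot (at 1.6 m from the left end):
Crate: 29 × 9.8 = 284.2 N down at 2.1 m → arm 0.5 m, τ = 284.2 × 0.5 = 142.1 N·m clockwise.
Lamp: acts at the pivot, moment arm 0 → no torque.
Net moment of existing loads = 142.1 N·m clockwise.
The bag of cement weighs 26 × 9.8 = 254.8 N and must supply an equal counterclockwise moment, so its lever arm about the pivot is 142.1 / 254.8 = 0.558 m.
That puts it at 1.6 − 0.558 = 1.04 m from the left end.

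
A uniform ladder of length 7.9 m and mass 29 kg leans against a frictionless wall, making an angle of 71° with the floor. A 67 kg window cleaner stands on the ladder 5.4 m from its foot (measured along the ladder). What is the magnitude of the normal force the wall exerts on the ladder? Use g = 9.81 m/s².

N_wall ≈ 204 N

Taking torques about the foot of the ladder:
Ladder weight 29×9.81 = 284.5 N acts at 3.95 m along the ladder; its horizontal arm is 3.95·cos71° = 1.286 m → τ = 365.9 N·m clockwise.
Window cleaner: 67×9.81 = 657.3 N at 5.4 m → arm 1.758 m → τ = 1156 N·m clockwise.
Wall normal N acts horizontally at the top; its moment arm is the height L sinθ = 7.9·sin71° = 7.47 m, counterclockwise.
Balancing moments: N × 7.47 = 1522, giving N = 204 N.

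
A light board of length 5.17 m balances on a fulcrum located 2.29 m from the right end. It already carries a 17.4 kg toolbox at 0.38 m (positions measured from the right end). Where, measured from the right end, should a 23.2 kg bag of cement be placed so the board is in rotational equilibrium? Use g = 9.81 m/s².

Take moments about the fulcrum (at 2.29 m from the right end).
Toolbox: 17.4 × 9.81 = 170.7 N down at 0.38 m → arm 1.91 m, τ = 170.7 × 1.91 = 326 N·m clockwise.
Net moment of existing loads = 326 N·m clockwise.
The bag of cement weighs 23.2 × 9.81 = 227.6 N and must supply an equal counterclockwise moment, so its lever arm about the fulcrum is 326 / 227.6 = 1.43 m.
That puts it at 2.29 + 1.43 = 3.72 m from the right end.

x ≈ 3.72 m from the right end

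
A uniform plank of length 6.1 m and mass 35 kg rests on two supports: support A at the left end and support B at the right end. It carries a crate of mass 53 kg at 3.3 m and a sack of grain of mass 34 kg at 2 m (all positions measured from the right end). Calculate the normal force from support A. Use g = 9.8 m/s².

R_A ≈ 562 N

Sum moments about support B (its reaction then has zero moment arm).
Beam weight: 35 × 9.8 = 343 N down at 3.05 m → arm 3.05 m, τ = 343 × 3.05 = 1046 N·m counterclockwise.
Crate: 53 × 9.8 = 519.4 N down at 3.3 m → arm 3.3 m, τ = 519.4 × 3.3 = 1714 N·m counterclockwise.
Sack of grain: 34 × 9.8 = 333.2 N down at 2 m → arm 2 m, τ = 333.2 × 2 = 666.4 N·m counterclockwise.
Net load moment about support B = 3426 N·m counterclockwise.
Reaction R at support A is upward at 6.1 m, arm 6.1 m → moment R × 6.1 clockwise.
Setting net torque to zero: R × 6.1 = 3426 → R = 562 N.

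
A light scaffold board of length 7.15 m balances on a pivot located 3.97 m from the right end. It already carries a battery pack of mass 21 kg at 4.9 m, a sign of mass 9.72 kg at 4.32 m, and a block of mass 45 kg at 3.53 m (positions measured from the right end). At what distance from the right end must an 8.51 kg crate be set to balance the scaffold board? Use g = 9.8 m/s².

x ≈ 3.6 m from the right end

Sum moments about the pivot (at 3.97 m from the right end) (the support reaction has zero arm there).
Battery pack: 21 × 9.8 = 205.8 N down at 4.9 m → arm 0.93 m, τ = 205.8 × 0.93 = 191.4 N·m counterclockwise.
Sign: 9.72 × 9.8 = 95.26 N down at 4.32 m → arm 0.35 m, τ = 95.26 × 0.35 = 33.34 N·m counterclockwise.
Block: 45 × 9.8 = 441 N down at 3.53 m → arm 0.44 m, τ = 441 × 0.44 = 194 N·m clockwise.
Net moment of existing loads = 30.74 N·m counterclockwise.
The crate weighs 8.51 × 9.8 = 83.4 N and must supply an equal clockwise moment, so its lever arm about the pivot is 30.74 / 83.4 = 0.369 m.
That puts it at 3.97 − 0.369 = 3.6 m from the right end.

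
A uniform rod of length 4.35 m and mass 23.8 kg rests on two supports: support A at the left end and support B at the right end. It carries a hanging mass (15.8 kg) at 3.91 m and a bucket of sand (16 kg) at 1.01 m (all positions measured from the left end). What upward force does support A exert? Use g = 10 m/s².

Sum moments about support B (its reaction then has zero moment arm).
Beam weight: 23.8 × 10 = 238 N down at 2.175 m → arm 2.175 m, τ = 238 × 2.175 = 517.6 N·m counterclockwise.
Hanging mass: 15.8 × 10 = 158 N down at 3.91 m → arm 0.44 m, τ = 158 × 0.44 = 69.52 N·m counterclockwise.
Bucket of sand: 16 × 10 = 160 N down at 1.01 m → arm 3.34 m, τ = 160 × 3.34 = 534.4 N·m counterclockwise.
Net load moment about support B = 1122 N·m counterclockwise.
Reaction R at support A is upward at 0 m, arm 4.35 m → moment R × 4.35 clockwise.
Balancing moments: R × 4.35 = 1122, giving R = 258 N.

R_A ≈ 258 N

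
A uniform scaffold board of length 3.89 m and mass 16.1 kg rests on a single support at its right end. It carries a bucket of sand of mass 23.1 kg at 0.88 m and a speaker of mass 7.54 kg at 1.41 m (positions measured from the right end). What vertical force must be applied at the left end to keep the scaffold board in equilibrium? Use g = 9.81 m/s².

F ≈ 157 N

Taking torques about the right end:
Beam weight: 16.1 × 9.81 = 157.9 N down at 1.945 m → arm 1.945 m, τ = 157.9 × 1.945 = 307.1 N·m counterclockwise.
Bucket of sand: 23.1 × 9.81 = 226.6 N down at 0.88 m → arm 0.88 m, τ = 226.6 × 0.88 = 199.4 N·m counterclockwise.
Speaker: 7.54 × 9.81 = 73.97 N down at 1.41 m → arm 1.41 m, τ = 73.97 × 1.41 = 104.3 N·m counterclockwise.
Net moment of the loads = 610.8 N·m counterclockwise.
The upward force F acts at the left end, arm 3.89 m, giving F × 3.89 clockwise.
Setting net torque to zero: F × 3.89 = 610.8 → F = 610.8 / 3.89 = 157 N.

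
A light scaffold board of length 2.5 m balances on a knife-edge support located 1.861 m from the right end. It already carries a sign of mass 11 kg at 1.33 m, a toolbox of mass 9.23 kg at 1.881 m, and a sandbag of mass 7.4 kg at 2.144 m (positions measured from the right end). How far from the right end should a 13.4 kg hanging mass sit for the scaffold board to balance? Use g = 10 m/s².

About the knife-edge support (at 1.861 m from the right end):
Sign: 11 × 10 = 110 N down at 1.33 m → arm 0.531 m, τ = 110 × 0.531 = 58.41 N·m clockwise.
Toolbox: 9.23 × 10 = 92.3 N down at 1.881 m → arm 0.02 m, τ = 92.3 × 0.02 = 1.846 N·m counterclockwise.
Sandbag: 7.4 × 10 = 74 N down at 2.144 m → arm 0.283 m, τ = 74 × 0.283 = 20.94 N·m counterclockwise.
Net moment of existing loads = 35.62 N·m clockwise.
The hanging mass weighs 13.4 × 10 = 134 N and must supply an equal counterclockwise moment, so its lever arm about the knife-edge support is 35.62 / 134 = 0.266 m.
That puts it at 1.861 + 0.266 = 2.13 m from the right end.

x ≈ 2.13 m from the right end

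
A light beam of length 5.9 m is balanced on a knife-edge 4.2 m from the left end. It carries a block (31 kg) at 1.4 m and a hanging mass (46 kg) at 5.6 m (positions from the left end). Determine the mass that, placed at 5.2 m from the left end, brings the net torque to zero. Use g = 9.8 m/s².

About the knife-edge (at 4.2 m from the left end):
Block: 31 × 9.8 = 303.8 N down at 1.4 m → arm 2.8 m, τ = 303.8 × 2.8 = 850.6 N·m counterclockwise.
Hanging mass: 46 × 9.8 = 450.8 N down at 5.6 m → arm 1.4 m, τ = 450.8 × 1.4 = 631.1 N·m clockwise.
Net moment of known loads = 219.5 N·m counterclockwise.
An unknown mass m at 5.2 m has arm 1 m; its moment is m·g·1 clockwise.
Στ = 0 ⇒ m × 9.8 × 1 = 219.5 ⇒ m = 219.5 / (9.8 × 1) = 22.4 kg.

m ≈ 22.4 kg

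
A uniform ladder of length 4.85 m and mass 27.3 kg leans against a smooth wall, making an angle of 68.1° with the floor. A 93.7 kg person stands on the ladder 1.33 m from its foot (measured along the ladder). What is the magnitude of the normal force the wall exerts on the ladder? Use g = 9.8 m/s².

About the foot of the ladder:
Ladder weight 27.3×9.8 = 267.5 N acts at 2.425 m along the ladder; its horizontal arm is 2.425·cos68.1° = 0.9045 m → τ = 242 N·m clockwise.
Person: 93.7×9.8 = 918.3 N at 1.33 m → arm 0.4961 m → τ = 455.6 N·m clockwise.
Wall normal N acts horizontally at the top; its moment arm is the height L sinθ = 4.85·sin68.1° = 4.5 m, counterclockwise.
Balancing moments: N × 4.5 = 697.6, giving N = 155 N.

N_wall ≈ 155 N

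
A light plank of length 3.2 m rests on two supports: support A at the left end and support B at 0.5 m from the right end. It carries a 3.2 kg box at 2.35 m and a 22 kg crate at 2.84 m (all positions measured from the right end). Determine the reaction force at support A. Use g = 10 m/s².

Take moments about support B.
Box: 3.2 × 10 = 32 N down at 2.35 m → arm 1.85 m, τ = 32 × 1.85 = 59.2 N·m counterclockwise.
Crate: 22 × 10 = 220 N down at 2.84 m → arm 2.34 m, τ = 220 × 2.34 = 514.8 N·m counterclockwise.
Net load moment about support B = 574 N·m counterclockwise.
Reaction R at support A is upward at 3.2 m, arm 2.7 m → moment R × 2.7 clockwise.
Στ = 0 ⇒ R × 2.7 = 574 ⇒ R = 213 N.

R_A ≈ 213 N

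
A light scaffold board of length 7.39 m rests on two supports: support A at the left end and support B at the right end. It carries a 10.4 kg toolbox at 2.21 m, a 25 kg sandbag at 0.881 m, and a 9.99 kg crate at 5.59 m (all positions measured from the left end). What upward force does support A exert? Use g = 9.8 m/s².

About support B:
Toolbox: 10.4 × 9.8 = 101.9 N down at 2.21 m → arm 5.18 m, τ = 101.9 × 5.18 = 527.8 N·m counterclockwise.
Sandbag: 25 × 9.8 = 245 N down at 0.881 m → arm 6.509 m, τ = 245 × 6.509 = 1595 N·m counterclockwise.
Crate: 9.99 × 9.8 = 97.9 N down at 5.59 m → arm 1.8 m, τ = 97.9 × 1.8 = 176.2 N·m counterclockwise.
Net load moment about support B = 2299 N·m counterclockwise.
Reaction R at support A is upward at 0 m, arm 7.39 m → moment R × 7.39 clockwise.
Setting net torque to zero: R × 7.39 = 2299 → R = 311 N.

R_A ≈ 311 N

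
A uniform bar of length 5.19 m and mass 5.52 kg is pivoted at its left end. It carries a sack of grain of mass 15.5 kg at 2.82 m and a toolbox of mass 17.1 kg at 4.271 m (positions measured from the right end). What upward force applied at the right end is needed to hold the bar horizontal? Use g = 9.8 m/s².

F ≈ 126 N

Take moments about the left end.
Beam weight: 5.52 × 9.8 = 54.1 N down at 2.595 m → arm 2.595 m, τ = 54.1 × 2.595 = 140.4 N·m clockwise.
Sack of grain: 15.5 × 9.8 = 151.9 N down at 2.82 m → arm 2.37 m, τ = 151.9 × 2.37 = 360 N·m clockwise.
Toolbox: 17.1 × 9.8 = 167.6 N down at 4.271 m → arm 0.919 m, τ = 167.6 × 0.919 = 154 N·m clockwise.
Net moment of the loads = 654.4 N·m clockwise.
The upward force F acts at the right end, arm 5.19 m, giving F × 5.19 counterclockwise.
Στ = 0 ⇒ F × 5.19 = 654.4 ⇒ F = 654.4 / 5.19 = 126 N.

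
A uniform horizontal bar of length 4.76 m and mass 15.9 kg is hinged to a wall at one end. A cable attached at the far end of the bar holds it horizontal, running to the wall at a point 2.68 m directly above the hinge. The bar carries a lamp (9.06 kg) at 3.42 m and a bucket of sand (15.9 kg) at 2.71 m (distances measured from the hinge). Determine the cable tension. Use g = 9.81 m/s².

Taking torques about the hinge:
Beam weight: 15.9 × 9.81 = 156 N down at 2.38 m → arm 2.38 m, τ = 156 × 2.38 = 371.3 N·m clockwise.
Lamp: 9.06 × 9.81 = 88.88 N down at 3.42 m → arm 3.42 m, τ = 88.88 × 3.42 = 304 N·m clockwise.
Bucket of sand: 15.9 × 9.81 = 156 N down at 2.71 m → arm 2.71 m, τ = 156 × 2.71 = 422.8 N·m clockwise.
Total clockwise load moment = 1098 N·m.
The cable tension T acts at 4.76 m; only its component perpendicular to the bar, T sinθ, produces torque. sinθ = h/√(h²+d²) = 2.68/√(2.68²+4.76²) = 0.4906.
For rotational equilibrium, T × 4.76 × 0.4906 = 1098, so T = 1098 / 2.335 = 470 N.

T ≈ 470 N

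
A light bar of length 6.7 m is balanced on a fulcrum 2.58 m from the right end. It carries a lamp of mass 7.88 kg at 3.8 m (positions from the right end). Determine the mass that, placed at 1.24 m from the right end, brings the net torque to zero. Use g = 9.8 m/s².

Sum moments about the fulcrum (at 2.58 m from the right end) (the support reaction has zero arm there).
Lamp: 7.88 × 9.8 = 77.22 N down at 3.8 m → arm 1.22 m, τ = 77.22 × 1.22 = 94.21 N·m counterclockwise.
Net moment of known loads = 94.21 N·m counterclockwise.
An unknown mass m at 1.24 m has arm 1.34 m; its moment is m·g·1.34 clockwise.
Στ = 0 ⇒ m × 9.8 × 1.34 = 94.21 ⇒ m = 94.21 / (9.8 × 1.34) = 7.17 kg.

m ≈ 7.17 kg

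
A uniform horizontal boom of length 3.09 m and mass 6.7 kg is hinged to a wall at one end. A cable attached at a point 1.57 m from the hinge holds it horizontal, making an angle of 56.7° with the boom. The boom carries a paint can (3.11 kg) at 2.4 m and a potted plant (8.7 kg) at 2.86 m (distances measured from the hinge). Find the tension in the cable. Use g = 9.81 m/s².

T ≈ 319 N

Take moments about the hinge.
Beam weight: 6.7 × 9.81 = 65.73 N down at 1.545 m → arm 1.545 m, τ = 65.73 × 1.545 = 101.6 N·m clockwise.
Paint can: 3.11 × 9.81 = 30.51 N down at 2.4 m → arm 2.4 m, τ = 30.51 × 2.4 = 73.22 N·m clockwise.
Potted plant: 8.7 × 9.81 = 85.35 N down at 2.86 m → arm 2.86 m, τ = 85.35 × 2.86 = 244.1 N·m clockwise.
Total clockwise load moment = 418.9 N·m.
The cable tension T acts at 1.57 m; only its component perpendicular to the boom, T sinθ, produces torque. sin 56.7° = 0.8358.
Balancing moments: T × 1.57 × 0.8358 = 418.9, giving T = 418.9 / 1.312 = 319 N.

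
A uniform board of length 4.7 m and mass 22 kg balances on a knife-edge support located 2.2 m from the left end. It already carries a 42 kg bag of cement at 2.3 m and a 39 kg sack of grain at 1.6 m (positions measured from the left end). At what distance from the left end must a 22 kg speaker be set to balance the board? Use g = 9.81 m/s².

x ≈ 2.92 m from the left end

Choose the knife-edge support (at 2.2 m from the left end) as the axis so the support reaction has zero arm there.
Beam weight: 22 × 9.81 = 215.8 N down at 2.35 m → arm 0.15 m, τ = 215.8 × 0.15 = 32.37 N·m clockwise.
Bag of cement: 42 × 9.81 = 412 N down at 2.3 m → arm 0.1 m, τ = 412 × 0.1 = 41.2 N·m clockwise.
Sack of grain: 39 × 9.81 = 382.6 N down at 1.6 m → arm 0.6 m, τ = 382.6 × 0.6 = 229.6 N·m counterclockwise.
Net moment of existing loads = 156 N·m counterclockwise.
The speaker weighs 22 × 9.81 = 215.8 N and must supply an equal clockwise moment, so its lever arm about the knife-edge support is 156 / 215.8 = 0.723 m.
That puts it at 2.2 + 0.723 = 2.92 m from the left end.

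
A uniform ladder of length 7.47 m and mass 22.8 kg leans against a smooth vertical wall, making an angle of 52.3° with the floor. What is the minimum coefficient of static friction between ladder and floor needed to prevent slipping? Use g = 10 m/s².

μ_min ≈ 0.386

Take moments about the foot of the ladder.
Ladder weight 22.8×10 = 228 N acts at 3.735 m along the ladder; its horizontal arm is 3.735·cos52.3° = 2.284 m → τ = 520.8 N·m clockwise.
Wall normal N acts horizontally at the top; its moment arm is the height L sinθ = 7.47·sin52.3° = 5.91 m, counterclockwise.
Στ = 0 ⇒ N × 5.91 = 520.8 ⇒ N = 88.12 N.
ΣFx = 0 ⇒ f = N_wall = 88.12 N. ΣFy = 0 ⇒ N_floor = 228 N.
μ_min = f / N_floor = 88.12 / 228 = 0.386.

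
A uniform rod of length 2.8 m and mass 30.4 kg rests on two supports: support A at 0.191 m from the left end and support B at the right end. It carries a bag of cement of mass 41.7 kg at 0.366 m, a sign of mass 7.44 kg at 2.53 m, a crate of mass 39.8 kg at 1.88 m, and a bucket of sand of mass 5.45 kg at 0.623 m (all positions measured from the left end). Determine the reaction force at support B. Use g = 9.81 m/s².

R_B ≈ 493 N

About support A:
Beam weight: 30.4 × 9.81 = 298.2 N down at 1.4 m → arm 1.209 m, τ = 298.2 × 1.209 = 360.5 N·m clockwise.
Bag of cement: 41.7 × 9.81 = 409.1 N down at 0.366 m → arm 0.175 m, τ = 409.1 × 0.175 = 71.59 N·m clockwise.
Sign: 7.44 × 9.81 = 72.99 N down at 2.53 m → arm 2.339 m, τ = 72.99 × 2.339 = 170.7 N·m clockwise.
Crate: 39.8 × 9.81 = 390.4 N down at 1.88 m → arm 1.689 m, τ = 390.4 × 1.689 = 659.4 N·m clockwise.
Bucket of sand: 5.45 × 9.81 = 53.46 N down at 0.623 m → arm 0.432 m, τ = 53.46 × 0.432 = 23.09 N·m clockwise.
Net load moment about support A = 1285 N·m clockwise.
Reaction R at support B is upward at 2.8 m, arm 2.609 m → moment R × 2.609 counterclockwise.
Setting net torque to zero: R × 2.609 = 1285 → R = 493 N.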